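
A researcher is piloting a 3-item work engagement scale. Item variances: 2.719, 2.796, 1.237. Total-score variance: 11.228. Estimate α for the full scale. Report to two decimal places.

α = 0.60

Σσ²ᵢ = 2.719 + 2.796 + 1.237 = 6.752
α = (k/(k−1))·(1 − Σσ²ᵢ/σ²_total) = (3/2)·(1 − 6.752/11.228) = 0.60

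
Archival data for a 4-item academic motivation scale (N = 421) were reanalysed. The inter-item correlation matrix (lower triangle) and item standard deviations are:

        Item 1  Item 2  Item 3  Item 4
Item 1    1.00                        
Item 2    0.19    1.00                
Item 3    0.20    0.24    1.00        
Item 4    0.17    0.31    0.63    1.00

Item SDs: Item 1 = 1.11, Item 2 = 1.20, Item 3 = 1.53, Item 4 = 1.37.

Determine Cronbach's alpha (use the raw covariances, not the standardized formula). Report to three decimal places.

Σσ²ᵢ = 1.11² + 1.20² + 1.53² + 1.37² = 6.8899
Covariances σ_ij = r_ij · s_i · s_j:
  σ(Item 1,Item 2) = 0.19 × 1.11 × 1.20 = 0.2531
  σ(Item 1,Item 3) = 0.20 × 1.11 × 1.53 = 0.3397
  σ(Item 1,Item 4) = 0.17 × 1.11 × 1.37 = 0.2585
  σ(Item 2,Item 3) = 0.24 × 1.20 × 1.53 = 0.4406
  σ(Item 2,Item 4) = 0.31 × 1.20 × 1.37 = 0.5096
  σ(Item 3,Item 4) = 0.63 × 1.53 × 1.37 = 1.3205
σ²_T = Σσ²ᵢ + 2·Σσ_ij = 6.8899 + 2 × 3.1220 = 13.1339
α = (4/3)·(1 − 6.8899/13.1339) = 0.634

Cronbach's alpha = 0.634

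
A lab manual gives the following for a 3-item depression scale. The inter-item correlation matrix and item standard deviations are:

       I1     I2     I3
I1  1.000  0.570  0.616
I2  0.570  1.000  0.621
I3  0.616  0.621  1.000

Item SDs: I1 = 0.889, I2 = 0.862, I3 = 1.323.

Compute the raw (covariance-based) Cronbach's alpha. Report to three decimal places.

Σσ²ᵢ = 0.889² + 0.862² + 1.323² = 3.2837
Covariances σ_ij = r_ij · s_i · s_j:
  σ(I1,I2) = 0.570 × 0.889 × 0.862 = 0.4368
  σ(I1,I3) = 0.616 × 0.889 × 1.323 = 0.7245
  σ(I2,I3) = 0.621 × 0.862 × 1.323 = 0.7082
σ²_T = Σσ²ᵢ + 2·Σσ_ij = 3.2837 + 2 × 1.8695 = 7.0227
α = (3/2)·(1 − 3.2837/7.0227) = 0.799

α = 0.799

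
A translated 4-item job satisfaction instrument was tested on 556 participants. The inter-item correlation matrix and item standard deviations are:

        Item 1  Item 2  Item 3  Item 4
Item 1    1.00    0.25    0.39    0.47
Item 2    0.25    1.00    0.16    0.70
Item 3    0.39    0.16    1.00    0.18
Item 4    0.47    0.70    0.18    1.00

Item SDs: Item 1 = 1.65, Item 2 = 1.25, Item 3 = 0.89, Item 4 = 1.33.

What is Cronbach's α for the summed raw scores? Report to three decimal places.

Σσ²ᵢ = 1.65² + 1.25² + 0.89² + 1.33² = 6.8460
Covariances σ_ij = r_ij · s_i · s_j:
  σ(Item 1,Item 2) = 0.25 × 1.65 × 1.25 = 0.5156
  σ(Item 1,Item 3) = 0.39 × 1.65 × 0.89 = 0.5727
  σ(Item 1,Item 4) = 0.47 × 1.65 × 1.33 = 1.0314
  σ(Item 2,Item 3) = 0.16 × 1.25 × 0.89 = 0.1780
  σ(Item 2,Item 4) = 0.70 × 1.25 × 1.33 = 1.1638
  σ(Item 3,Item 4) = 0.18 × 0.89 × 1.33 = 0.2131
σ²_T = Σσ²ᵢ + 2·Σσ_ij = 6.8460 + 2 × 3.6746 = 14.1952
α = (4/3)·(1 − 6.8460/14.1952) = 0.690

α = 0.690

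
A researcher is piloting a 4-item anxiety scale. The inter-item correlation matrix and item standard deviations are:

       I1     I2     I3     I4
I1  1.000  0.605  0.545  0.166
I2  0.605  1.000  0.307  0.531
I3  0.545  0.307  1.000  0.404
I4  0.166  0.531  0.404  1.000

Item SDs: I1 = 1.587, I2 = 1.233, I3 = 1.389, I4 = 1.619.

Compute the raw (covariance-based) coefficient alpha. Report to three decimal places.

Σσ²ᵢ = 1.587² + 1.233² + 1.389² + 1.619² = 8.5893
Covariances σ_ij = r_ij · s_i · s_j:
  σ(I1,I2) = 0.605 × 1.587 × 1.233 = 1.1838
  σ(I1,I3) = 0.545 × 1.587 × 1.389 = 1.2014
  σ(I1,I4) = 0.166 × 1.587 × 1.619 = 0.4265
  σ(I2,I3) = 0.307 × 1.233 × 1.389 = 0.5258
  σ(I2,I4) = 0.531 × 1.233 × 1.619 = 1.0600
  σ(I3,I4) = 0.404 × 1.389 × 1.619 = 0.9085
σ²_T = Σσ²ᵢ + 2·Σσ_ij = 8.5893 + 2 × 5.3060 = 19.2013
α = (4/3)·(1 − 8.5893/19.2013) = 0.737

coefficient alpha = 0.737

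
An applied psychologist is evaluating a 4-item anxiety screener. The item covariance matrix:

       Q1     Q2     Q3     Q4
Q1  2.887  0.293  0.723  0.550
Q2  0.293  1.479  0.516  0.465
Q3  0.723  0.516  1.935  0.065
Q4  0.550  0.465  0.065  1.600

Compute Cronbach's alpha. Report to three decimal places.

Σσ²ᵢ = 2.887 + 1.479 + 1.935 + 1.600 = 7.901
Σ_{i<j} σ_ij = 2.612
total variance = 7.901 + 2 × 2.612 = 13.125
α = (k/(k−1))·(1 − Σσ²ᵢ/total variance) = (4/3)·(1 − 7.901/13.125) = 0.531

Cronbach's alpha = 0.531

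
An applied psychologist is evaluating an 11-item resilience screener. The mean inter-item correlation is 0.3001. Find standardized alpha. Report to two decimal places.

α = 0.83

Standardized α = k·r̄ / (1 + (k−1)·r̄) = 11 × 0.3001 / (1 + 10 × 0.3001)
  = 3.3011 / 4.0010 = 0.83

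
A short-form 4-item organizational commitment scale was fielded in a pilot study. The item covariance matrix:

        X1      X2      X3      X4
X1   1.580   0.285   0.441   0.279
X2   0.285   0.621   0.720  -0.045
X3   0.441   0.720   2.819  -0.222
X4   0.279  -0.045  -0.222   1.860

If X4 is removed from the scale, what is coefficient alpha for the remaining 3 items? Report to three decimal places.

α = 0.548

Remaining items: X1, X2, X3 (k = 3).
Σσᵢ² = 1.580 + 0.621 + 2.819 = 5.020
total variance = 5.020 + 2 × 1.446 = 7.912
α (item deleted) = (3/2)·(1 − 5.020/7.912) = 0.548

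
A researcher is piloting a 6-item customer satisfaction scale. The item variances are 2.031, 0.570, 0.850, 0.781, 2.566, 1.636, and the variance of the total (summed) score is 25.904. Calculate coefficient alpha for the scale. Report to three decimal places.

Σσ²ᵢ = 2.031 + 0.570 + 0.850 + 0.781 + 2.566 + 1.636 = 8.434
α = (k/(k−1))·(1 − Σσ²ᵢ/total variance) = (6/5)·(1 − 8.434/25.904) = 0.809

coefficient alpha = 0.809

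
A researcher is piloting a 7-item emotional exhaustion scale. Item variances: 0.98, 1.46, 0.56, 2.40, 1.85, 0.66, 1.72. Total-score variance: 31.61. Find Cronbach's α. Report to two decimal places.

sum of item variances = 0.98 + 1.46 + 0.56 + 2.40 + 1.85 + 0.66 + 1.72 = 9.63
α = (k/(k−1))·(1 − sum of item variances/Var(T)) = (7/6)·(1 − 9.63/31.61) = 0.81

Cronbach's α = 0.81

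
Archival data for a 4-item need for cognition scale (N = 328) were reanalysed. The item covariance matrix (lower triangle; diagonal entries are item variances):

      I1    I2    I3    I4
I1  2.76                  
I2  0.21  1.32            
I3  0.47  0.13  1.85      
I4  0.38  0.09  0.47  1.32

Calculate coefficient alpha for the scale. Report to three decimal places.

Σσ²ᵢ = 2.76 + 1.32 + 1.85 + 1.32 = 7.25
Σ_{i<j} σ_ij = 1.75
Var(T) = 7.25 + 2 × 1.75 = 10.75
α = (k/(k−1))·(1 − Σσ²ᵢ/Var(T)) = (4/3)·(1 − 7.25/10.75) = 0.434

coefficient alpha = 0.434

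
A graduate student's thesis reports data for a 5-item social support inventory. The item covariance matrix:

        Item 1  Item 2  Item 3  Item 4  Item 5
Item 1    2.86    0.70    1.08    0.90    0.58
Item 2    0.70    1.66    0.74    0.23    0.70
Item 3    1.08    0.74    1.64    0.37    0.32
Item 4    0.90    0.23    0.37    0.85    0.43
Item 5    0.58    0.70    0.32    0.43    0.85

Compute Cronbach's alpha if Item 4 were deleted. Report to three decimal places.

Cronbach's alpha = 0.720

Remaining items: Item 1, Item 2, Item 3, Item 5 (k = 4).
Σσ²ᵢ = 2.86 + 1.66 + 1.64 + 0.85 = 7.01
σ²_T = 7.01 + 2 × 4.12 = 15.25
α (item deleted) = (4/3)·(1 − 7.01/15.25) = 0.720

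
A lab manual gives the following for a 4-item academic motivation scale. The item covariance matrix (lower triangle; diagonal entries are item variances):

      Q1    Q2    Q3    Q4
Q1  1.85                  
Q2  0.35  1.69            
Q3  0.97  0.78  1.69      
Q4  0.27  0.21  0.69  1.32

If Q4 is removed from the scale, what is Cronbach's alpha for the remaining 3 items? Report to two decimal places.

Cronbach's alpha = 0.67

Remaining items: Q1, Q2, Q3 (k = 3).
Σσᵢ² = 1.85 + 1.69 + 1.69 = 5.23
σ²_total = 5.23 + 2 × 2.10 = 9.43
α (item deleted) = (3/2)·(1 − 5.23/9.43) = 0.67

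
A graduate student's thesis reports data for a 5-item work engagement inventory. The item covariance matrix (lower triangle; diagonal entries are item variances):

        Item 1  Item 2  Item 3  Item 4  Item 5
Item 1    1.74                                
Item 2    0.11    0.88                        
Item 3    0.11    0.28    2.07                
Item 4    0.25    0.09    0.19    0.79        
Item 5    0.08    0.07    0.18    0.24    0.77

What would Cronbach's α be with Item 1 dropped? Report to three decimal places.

Cronbach's α = 0.424

Remaining items: Item 2, Item 3, Item 4, Item 5 (k = 4).
ΣVar(i) = 0.88 + 2.07 + 0.79 + 0.77 = 4.51
σ²_total = 4.51 + 2 × 1.05 = 6.61
α (item deleted) = (4/3)·(1 − 4.51/6.61) = 0.424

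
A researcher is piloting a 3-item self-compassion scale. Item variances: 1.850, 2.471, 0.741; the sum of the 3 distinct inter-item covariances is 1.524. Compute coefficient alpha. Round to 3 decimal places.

α = 0.564

ΣVar(i) = 1.850 + 2.471 + 0.741 = 5.062
Sum of distinct covariances = 1.524
σ²_total = ΣVar(i) + 2·Σcov = 5.062 + 2 × 1.524 = 8.110
α = (3/2)·(1 − 5.062/8.110) = 0.564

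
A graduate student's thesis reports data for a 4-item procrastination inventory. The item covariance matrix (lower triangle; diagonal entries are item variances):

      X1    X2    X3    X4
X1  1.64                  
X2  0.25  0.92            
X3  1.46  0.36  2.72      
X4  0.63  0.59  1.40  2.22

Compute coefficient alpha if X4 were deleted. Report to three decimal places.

coefficient alpha = 0.659

Remaining items: X1, X2, X3 (k = 3).
Σσ²ᵢ = 1.64 + 0.92 + 2.72 = 5.28
total variance = 5.28 + 2 × 2.07 = 9.42
α (item deleted) = (3/2)·(1 − 5.28/9.42) = 0.659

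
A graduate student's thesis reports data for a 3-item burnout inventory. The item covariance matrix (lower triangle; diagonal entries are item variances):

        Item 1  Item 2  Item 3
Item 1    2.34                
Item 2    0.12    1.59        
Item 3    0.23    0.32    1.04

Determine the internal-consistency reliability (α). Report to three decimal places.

Σσᵢ² = 2.34 + 1.59 + 1.04 = 4.97
Sum of off-diagonal covariances = 0.67
Var(T) = 4.97 + 2 × 0.67 = 6.31
α = (k/(k−1))·(1 − Σσᵢ²/Var(T)) = (3/2)·(1 − 4.97/6.31) = 0.319

α = 0.319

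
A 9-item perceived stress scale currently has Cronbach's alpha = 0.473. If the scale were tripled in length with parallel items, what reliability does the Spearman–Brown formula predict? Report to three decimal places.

predicted reliability = 0.729

Length factor m = 3
α' = m·α / (1 + (m−1)·α)
   = 3 × 0.473 / (1 + (3 − 1) × 0.473)
   = 1.4190 / 1.9460 = 0.729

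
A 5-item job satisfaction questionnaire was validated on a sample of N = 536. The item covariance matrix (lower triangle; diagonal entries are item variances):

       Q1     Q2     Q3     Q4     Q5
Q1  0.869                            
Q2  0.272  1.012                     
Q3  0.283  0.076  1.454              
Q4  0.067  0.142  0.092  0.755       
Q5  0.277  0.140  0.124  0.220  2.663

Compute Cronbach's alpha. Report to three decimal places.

α = 0.417

sum of item variances = 0.869 + 1.012 + 1.454 + 0.755 + 2.663 = 6.753
Sum of the distinct covariances = 1.693
total variance = 6.753 + 2 × 1.693 = 10.139
α = (k/(k−1))·(1 − sum of item variances/total variance) = (5/4)·(1 − 6.753/10.139) = 0.417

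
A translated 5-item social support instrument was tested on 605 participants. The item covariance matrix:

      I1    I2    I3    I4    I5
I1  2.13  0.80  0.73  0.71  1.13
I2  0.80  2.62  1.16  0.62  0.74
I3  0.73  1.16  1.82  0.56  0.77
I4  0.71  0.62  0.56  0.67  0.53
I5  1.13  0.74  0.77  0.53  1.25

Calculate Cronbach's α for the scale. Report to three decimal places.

Σσ²ᵢ = 2.13 + 2.62 + 1.82 + 0.67 + 1.25 = 8.49
Sum of the distinct covariances = 7.75
σ²_total = 8.49 + 2 × 7.75 = 23.99
α = (k/(k−1))·(1 − Σσ²ᵢ/σ²_total) = (5/4)·(1 − 8.49/23.99) = 0.808

Cronbach's α = 0.808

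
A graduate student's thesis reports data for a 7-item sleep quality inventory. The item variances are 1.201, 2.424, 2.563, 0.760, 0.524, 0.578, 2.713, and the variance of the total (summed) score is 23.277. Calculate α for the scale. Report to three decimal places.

α = 0.627

Σσ²ᵢ = 1.201 + 2.424 + 2.563 + 0.760 + 0.524 + 0.578 + 2.713 = 10.763
α = (k/(k−1))·(1 − Σσ²ᵢ/total variance) = (7/6)·(1 − 10.763/23.277) = 0.627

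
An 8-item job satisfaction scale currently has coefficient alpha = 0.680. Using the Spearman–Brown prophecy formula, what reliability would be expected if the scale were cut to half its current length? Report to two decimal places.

Length factor m = 1/2
α' = m·α / (1 − (1−m)·α)
   = 1/2 × 0.680 / (1 − (1 − 1/2) × 0.680)
   = 0.3400 / 0.6600 = 0.52

predicted reliability = 0.52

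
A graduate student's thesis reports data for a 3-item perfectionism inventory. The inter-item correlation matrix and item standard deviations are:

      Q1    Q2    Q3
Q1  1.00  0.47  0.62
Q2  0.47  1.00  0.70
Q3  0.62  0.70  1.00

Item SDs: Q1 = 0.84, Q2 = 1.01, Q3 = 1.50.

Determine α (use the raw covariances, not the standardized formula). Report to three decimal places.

Σσ²ᵢ = 0.84² + 1.01² + 1.50² = 3.9757
Covariances σ_ij = r_ij · s_i · s_j:
  σ(Q1,Q2) = 0.47 × 0.84 × 1.01 = 0.3987
  σ(Q1,Q3) = 0.62 × 0.84 × 1.50 = 0.7812
  σ(Q2,Q3) = 0.70 × 1.01 × 1.50 = 1.0605
σ²_T = Σσ²ᵢ + 2·Σσ_ij = 3.9757 + 2 × 2.2404 = 8.4565
α = (3/2)·(1 − 3.9757/8.4565) = 0.795

α = 0.795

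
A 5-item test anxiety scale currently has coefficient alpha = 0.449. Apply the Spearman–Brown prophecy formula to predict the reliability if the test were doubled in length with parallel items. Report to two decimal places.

predicted reliability = 0.62

Length factor m = 2
α' = m·α / (1 + (m−1)·α)
   = 2 × 0.449 / (1 + (2 − 1) × 0.449)
   = 0.8980 / 1.4490 = 0.62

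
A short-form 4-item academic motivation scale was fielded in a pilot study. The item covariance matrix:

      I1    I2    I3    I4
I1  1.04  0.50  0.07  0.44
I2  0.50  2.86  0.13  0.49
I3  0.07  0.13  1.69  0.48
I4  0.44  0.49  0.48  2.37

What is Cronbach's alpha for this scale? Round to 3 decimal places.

Σσᵢ² = 1.04 + 2.86 + 1.69 + 2.37 = 7.96
Sum of off-diagonal covariances = 2.11
σ²_total = 7.96 + 2 × 2.11 = 12.18
α = (k/(k−1))·(1 − Σσᵢ²/σ²_total) = (4/3)·(1 − 7.96/12.18) = 0.462

α = 0.462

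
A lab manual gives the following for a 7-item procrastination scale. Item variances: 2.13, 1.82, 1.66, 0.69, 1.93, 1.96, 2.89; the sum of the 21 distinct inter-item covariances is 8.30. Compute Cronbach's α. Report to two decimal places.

Cronbach's α = 0.65

sum of item variances = 2.13 + 1.82 + 1.66 + 0.69 + 1.93 + 1.96 + 2.89 = 13.08
Sum of distinct covariances = 8.30
σ²_total = sum of item variances + 2·Σcov = 13.08 + 2 × 8.30 = 29.68
α = (7/6)·(1 − 13.08/29.68) = 0.65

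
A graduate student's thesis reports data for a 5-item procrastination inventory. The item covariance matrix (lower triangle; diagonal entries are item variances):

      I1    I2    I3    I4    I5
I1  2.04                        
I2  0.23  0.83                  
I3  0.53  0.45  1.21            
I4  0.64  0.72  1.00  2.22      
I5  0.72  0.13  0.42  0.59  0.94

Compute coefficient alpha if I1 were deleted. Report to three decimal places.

coefficient alpha = 0.747

Remaining items: I2, I3, I4, I5 (k = 4).
Σσ²ᵢ = 0.83 + 1.21 + 2.22 + 0.94 = 5.20
σ²_T = 5.20 + 2 × 3.31 = 11.82
α (item deleted) = (4/3)·(1 − 5.20/11.82) = 0.747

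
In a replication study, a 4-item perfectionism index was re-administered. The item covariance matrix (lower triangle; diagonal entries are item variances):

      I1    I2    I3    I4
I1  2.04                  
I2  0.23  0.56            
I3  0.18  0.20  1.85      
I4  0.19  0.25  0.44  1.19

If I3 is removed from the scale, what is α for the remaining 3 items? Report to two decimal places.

Remaining items: I1, I2, I4 (k = 3).
Σσᵢ² = 2.04 + 0.56 + 1.19 = 3.79
total variance = 3.79 + 2 × 0.67 = 5.13
α (item deleted) = (3/2)·(1 − 3.79/5.13) = 0.39

α = 0.39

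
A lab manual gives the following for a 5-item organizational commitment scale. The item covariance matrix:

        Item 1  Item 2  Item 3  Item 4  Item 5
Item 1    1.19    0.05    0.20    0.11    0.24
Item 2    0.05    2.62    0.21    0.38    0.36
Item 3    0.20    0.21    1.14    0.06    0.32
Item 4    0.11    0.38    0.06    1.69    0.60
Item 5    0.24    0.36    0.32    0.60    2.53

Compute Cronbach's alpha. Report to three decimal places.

α = 0.444

sum of item variances = 1.19 + 2.62 + 1.14 + 1.69 + 2.53 = 9.17
Sum of the distinct covariances = 2.53
Var(T) = 9.17 + 2 × 2.53 = 14.23
α = (k/(k−1))·(1 − sum of item variances/Var(T)) = (5/4)·(1 − 9.17/14.23) = 0.444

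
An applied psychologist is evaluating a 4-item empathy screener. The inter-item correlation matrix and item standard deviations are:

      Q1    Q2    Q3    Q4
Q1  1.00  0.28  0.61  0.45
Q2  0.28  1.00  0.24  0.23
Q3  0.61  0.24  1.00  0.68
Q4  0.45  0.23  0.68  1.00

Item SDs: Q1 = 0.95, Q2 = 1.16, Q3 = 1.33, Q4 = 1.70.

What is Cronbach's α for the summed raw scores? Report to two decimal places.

Σσ²ᵢ = 0.95² + 1.16² + 1.33² + 1.70² = 6.9070
Covariances σ_ij = r_ij · s_i · s_j:
  σ(Q1,Q2) = 0.28 × 0.95 × 1.16 = 0.3086
  σ(Q1,Q3) = 0.61 × 0.95 × 1.33 = 0.7707
  σ(Q1,Q4) = 0.45 × 0.95 × 1.70 = 0.7268
  σ(Q2,Q3) = 0.24 × 1.16 × 1.33 = 0.3703
  σ(Q2,Q4) = 0.23 × 1.16 × 1.70 = 0.4536
  σ(Q3,Q4) = 0.68 × 1.33 × 1.70 = 1.5375
σ²_T = Σσ²ᵢ + 2·Σσ_ij = 6.9070 + 2 × 4.1675 = 15.2420
α = (4/3)·(1 − 6.9070/15.2420) = 0.73

Cronbach's α = 0.73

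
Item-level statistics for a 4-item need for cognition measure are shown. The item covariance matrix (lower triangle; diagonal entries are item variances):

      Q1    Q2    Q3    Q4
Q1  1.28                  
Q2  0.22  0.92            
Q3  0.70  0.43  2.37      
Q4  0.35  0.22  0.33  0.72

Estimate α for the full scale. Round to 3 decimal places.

Σσᵢ² = 1.28 + 0.92 + 2.37 + 0.72 = 5.29
Sum of the distinct covariances = 2.25
total variance = 5.29 + 2 × 2.25 = 9.79
α = (k/(k−1))·(1 − Σσᵢ²/total variance) = (4/3)·(1 − 5.29/9.79) = 0.613

α = 0.613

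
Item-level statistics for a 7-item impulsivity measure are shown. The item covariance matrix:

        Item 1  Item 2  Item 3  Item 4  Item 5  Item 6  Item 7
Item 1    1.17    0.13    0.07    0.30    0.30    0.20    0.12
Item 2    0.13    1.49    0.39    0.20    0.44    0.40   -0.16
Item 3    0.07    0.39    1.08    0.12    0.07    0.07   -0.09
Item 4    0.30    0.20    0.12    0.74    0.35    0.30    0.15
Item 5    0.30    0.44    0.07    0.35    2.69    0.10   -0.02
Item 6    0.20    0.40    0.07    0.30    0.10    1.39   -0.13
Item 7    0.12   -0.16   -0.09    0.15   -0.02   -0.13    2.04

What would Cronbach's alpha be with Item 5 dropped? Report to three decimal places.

Remaining items: Item 1, Item 2, Item 3, Item 4, Item 6, Item 7 (k = 6).
sum of item variances = 1.17 + 1.49 + 1.08 + 0.74 + 1.39 + 2.04 = 7.91
total variance = 7.91 + 2 × 2.07 = 12.05
α (item deleted) = (6/5)·(1 − 7.91/12.05) = 0.412

α = 0.412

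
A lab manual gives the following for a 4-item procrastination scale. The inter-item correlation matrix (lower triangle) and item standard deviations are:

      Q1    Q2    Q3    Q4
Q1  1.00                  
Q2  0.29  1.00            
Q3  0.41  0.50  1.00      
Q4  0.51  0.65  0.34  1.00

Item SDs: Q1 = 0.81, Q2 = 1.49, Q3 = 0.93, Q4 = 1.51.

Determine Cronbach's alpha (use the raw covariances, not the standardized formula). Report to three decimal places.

Σσ²ᵢ = 0.81² + 1.49² + 0.93² + 1.51² = 6.0212
Covariances σ_ij = r_ij · s_i · s_j:
  σ(Q1,Q2) = 0.29 × 0.81 × 1.49 = 0.3500
  σ(Q1,Q3) = 0.41 × 0.81 × 0.93 = 0.3089
  σ(Q1,Q4) = 0.51 × 0.81 × 1.51 = 0.6238
  σ(Q2,Q3) = 0.50 × 1.49 × 0.93 = 0.6929
  σ(Q2,Q4) = 0.65 × 1.49 × 1.51 = 1.4624
  σ(Q3,Q4) = 0.34 × 0.93 × 1.51 = 0.4775
σ²_T = Σσ²ᵢ + 2·Σσ_ij = 6.0212 + 2 × 3.9155 = 13.8522
α = (4/3)·(1 − 6.0212/13.8522) = 0.754

α = 0.754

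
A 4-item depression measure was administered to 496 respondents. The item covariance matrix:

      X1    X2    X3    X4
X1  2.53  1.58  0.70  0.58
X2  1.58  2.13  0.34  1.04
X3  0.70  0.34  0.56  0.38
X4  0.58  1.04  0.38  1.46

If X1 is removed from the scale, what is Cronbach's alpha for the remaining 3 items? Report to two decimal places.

α = 0.69

Remaining items: X2, X3, X4 (k = 3).
Σσᵢ² = 2.13 + 0.56 + 1.46 = 4.15
σ²_total = 4.15 + 2 × 1.76 = 7.67
α (item deleted) = (3/2)·(1 − 4.15/7.67) = 0.69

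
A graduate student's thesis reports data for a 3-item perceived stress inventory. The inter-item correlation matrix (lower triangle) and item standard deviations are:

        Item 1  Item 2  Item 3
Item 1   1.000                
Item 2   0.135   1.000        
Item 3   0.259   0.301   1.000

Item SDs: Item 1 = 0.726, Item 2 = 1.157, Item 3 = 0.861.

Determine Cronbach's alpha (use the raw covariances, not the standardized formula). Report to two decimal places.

Cronbach's alpha = 0.46

Σσ²ᵢ = 0.726² + 1.157² + 0.861² = 2.6070
Covariances σ_ij = r_ij · s_i · s_j:
  σ(Item 1,Item 2) = 0.135 × 0.726 × 1.157 = 0.1134
  σ(Item 1,Item 3) = 0.259 × 0.726 × 0.861 = 0.1619
  σ(Item 2,Item 3) = 0.301 × 1.157 × 0.861 = 0.2998
σ²_T = Σσ²ᵢ + 2·Σσ_ij = 2.6070 + 2 × 0.5751 = 3.7572
α = (3/2)·(1 − 2.6070/3.7572) = 0.46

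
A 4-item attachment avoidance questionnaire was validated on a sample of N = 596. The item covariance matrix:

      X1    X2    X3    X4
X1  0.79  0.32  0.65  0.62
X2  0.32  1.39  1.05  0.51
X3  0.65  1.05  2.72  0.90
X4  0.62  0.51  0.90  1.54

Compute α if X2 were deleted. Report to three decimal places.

Remaining items: X1, X3, X4 (k = 3).
Σσ²ᵢ = 0.79 + 2.72 + 1.54 = 5.05
σ²_T = 5.05 + 2 × 2.17 = 9.39
α (item deleted) = (3/2)·(1 − 5.05/9.39) = 0.693

α = 0.693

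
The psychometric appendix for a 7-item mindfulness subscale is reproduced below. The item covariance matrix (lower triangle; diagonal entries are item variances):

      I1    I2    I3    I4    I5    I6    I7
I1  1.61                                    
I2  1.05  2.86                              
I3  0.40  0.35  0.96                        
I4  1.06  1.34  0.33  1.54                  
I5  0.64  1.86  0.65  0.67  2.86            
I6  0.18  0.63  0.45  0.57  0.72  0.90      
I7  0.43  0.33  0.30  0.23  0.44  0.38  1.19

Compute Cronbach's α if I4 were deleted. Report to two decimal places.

Remaining items: I1, I2, I3, I5, I6, I7 (k = 6).
sum of item variances = 1.61 + 2.86 + 0.96 + 2.86 + 0.90 + 1.19 = 10.38
σ²_T = 10.38 + 2 × 8.81 = 28.00
α (item deleted) = (6/5)·(1 − 10.38/28.00) = 0.76

α = 0.76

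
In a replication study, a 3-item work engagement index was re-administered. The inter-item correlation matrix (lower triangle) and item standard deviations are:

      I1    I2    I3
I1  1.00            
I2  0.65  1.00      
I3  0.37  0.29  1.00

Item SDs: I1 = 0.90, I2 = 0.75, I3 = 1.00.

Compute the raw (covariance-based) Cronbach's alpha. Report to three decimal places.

α = 0.682

Σσ²ᵢ = 0.90² + 0.75² + 1.00² = 2.3725
Covariances σ_ij = r_ij · s_i · s_j:
  σ(I1,I2) = 0.65 × 0.90 × 0.75 = 0.4388
  σ(I1,I3) = 0.37 × 0.90 × 1.00 = 0.3330
  σ(I2,I3) = 0.29 × 0.75 × 1.00 = 0.2175
σ²_T = Σσ²ᵢ + 2·Σσ_ij = 2.3725 + 2 × 0.9893 = 4.3511
α = (3/2)·(1 − 2.3725/4.3511) = 0.682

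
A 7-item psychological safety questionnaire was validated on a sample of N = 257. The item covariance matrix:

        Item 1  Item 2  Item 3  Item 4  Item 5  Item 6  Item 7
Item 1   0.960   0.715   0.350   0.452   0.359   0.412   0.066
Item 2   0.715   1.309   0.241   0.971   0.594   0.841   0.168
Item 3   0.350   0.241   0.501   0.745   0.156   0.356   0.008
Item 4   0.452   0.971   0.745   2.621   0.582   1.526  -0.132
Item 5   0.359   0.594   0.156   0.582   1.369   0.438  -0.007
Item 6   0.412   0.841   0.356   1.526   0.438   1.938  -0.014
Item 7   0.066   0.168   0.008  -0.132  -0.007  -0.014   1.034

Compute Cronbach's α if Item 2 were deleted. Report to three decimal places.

α = 0.668

Remaining items: Item 1, Item 3, Item 4, Item 5, Item 6, Item 7 (k = 6).
ΣVar(i) = 0.960 + 0.501 + 2.621 + 1.369 + 1.938 + 1.034 = 8.423
σ²_total = 8.423 + 2 × 5.297 = 19.017
α (item deleted) = (6/5)·(1 − 8.423/19.017) = 0.668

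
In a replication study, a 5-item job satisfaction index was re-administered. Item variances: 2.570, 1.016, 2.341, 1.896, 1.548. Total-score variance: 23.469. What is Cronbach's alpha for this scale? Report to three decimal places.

Σσᵢ² = 2.570 + 1.016 + 2.341 + 1.896 + 1.548 = 9.371
α = (k/(k−1))·(1 − Σσᵢ²/σ²_total) = (5/4)·(1 − 9.371/23.469) = 0.751

α = 0.751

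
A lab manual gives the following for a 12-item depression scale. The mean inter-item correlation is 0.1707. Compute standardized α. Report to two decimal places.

standardized α = 0.71

Standardized α = k·r̄ / (1 + (k−1)·r̄) = 12 × 0.1707 / (1 + 11 × 0.1707)
  = 2.0484 / 2.8777 = 0.71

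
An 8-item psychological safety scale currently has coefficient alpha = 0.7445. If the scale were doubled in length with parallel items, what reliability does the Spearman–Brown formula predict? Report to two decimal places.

predicted reliability = 0.85

Length factor m = 2
α' = m·α / (1 + (m−1)·α)
   = 2 × 0.7445 / (1 + (2 − 1) × 0.7445)
   = 1.4890 / 1.7445 = 0.85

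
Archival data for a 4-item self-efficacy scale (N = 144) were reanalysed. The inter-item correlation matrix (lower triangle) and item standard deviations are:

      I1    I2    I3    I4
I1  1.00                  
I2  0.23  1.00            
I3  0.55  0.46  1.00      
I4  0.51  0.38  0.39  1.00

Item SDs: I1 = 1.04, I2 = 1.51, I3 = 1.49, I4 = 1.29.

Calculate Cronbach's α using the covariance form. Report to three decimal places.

Cronbach's α = 0.733

Σσ²ᵢ = 1.04² + 1.51² + 1.49² + 1.29² = 7.2459
Covariances σ_ij = r_ij · s_i · s_j:
  σ(I1,I2) = 0.23 × 1.04 × 1.51 = 0.3612
  σ(I1,I3) = 0.55 × 1.04 × 1.49 = 0.8523
  σ(I1,I4) = 0.51 × 1.04 × 1.29 = 0.6842
  σ(I2,I3) = 0.46 × 1.51 × 1.49 = 1.0350
  σ(I2,I4) = 0.38 × 1.51 × 1.29 = 0.7402
  σ(I3,I4) = 0.39 × 1.49 × 1.29 = 0.7496
σ²_T = Σσ²ᵢ + 2·Σσ_ij = 7.2459 + 2 × 4.4225 = 16.0909
α = (4/3)·(1 − 7.2459/16.0909) = 0.733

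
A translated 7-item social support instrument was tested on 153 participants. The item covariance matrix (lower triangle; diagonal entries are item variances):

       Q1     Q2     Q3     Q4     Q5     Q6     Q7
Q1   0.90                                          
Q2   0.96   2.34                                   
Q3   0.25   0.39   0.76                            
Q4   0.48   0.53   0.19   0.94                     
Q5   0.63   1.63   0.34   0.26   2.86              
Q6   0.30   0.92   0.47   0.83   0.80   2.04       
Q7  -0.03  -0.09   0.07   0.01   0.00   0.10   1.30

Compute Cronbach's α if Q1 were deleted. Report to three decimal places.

Remaining items: Q2, Q3, Q4, Q5, Q6, Q7 (k = 6).
Σσ²ᵢ = 2.34 + 0.76 + 0.94 + 2.86 + 2.04 + 1.30 = 10.24
Var(T) = 10.24 + 2 × 6.45 = 23.14
α (item deleted) = (6/5)·(1 − 10.24/23.14) = 0.669

Cronbach's α = 0.669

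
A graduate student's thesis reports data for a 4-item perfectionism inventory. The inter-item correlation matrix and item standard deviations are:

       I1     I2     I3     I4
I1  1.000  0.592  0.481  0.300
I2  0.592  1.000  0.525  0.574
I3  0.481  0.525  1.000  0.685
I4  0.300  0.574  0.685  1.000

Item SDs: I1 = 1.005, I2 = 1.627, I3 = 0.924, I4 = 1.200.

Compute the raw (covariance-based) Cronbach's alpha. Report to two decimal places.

Σσ²ᵢ = 1.005² + 1.627² + 0.924² + 1.200² = 5.9509
Covariances σ_ij = r_ij · s_i · s_j:
  σ(I1,I2) = 0.592 × 1.005 × 1.627 = 0.9680
  σ(I1,I3) = 0.481 × 1.005 × 0.924 = 0.4467
  σ(I1,I4) = 0.300 × 1.005 × 1.200 = 0.3618
  σ(I2,I3) = 0.525 × 1.627 × 0.924 = 0.7893
  σ(I2,I4) = 0.574 × 1.627 × 1.200 = 1.1207
  σ(I3,I4) = 0.685 × 0.924 × 1.200 = 0.7595
σ²_T = Σσ²ᵢ + 2·Σσ_ij = 5.9509 + 2 × 4.4460 = 14.8429
α = (4/3)·(1 − 5.9509/14.8429) = 0.80

α = 0.80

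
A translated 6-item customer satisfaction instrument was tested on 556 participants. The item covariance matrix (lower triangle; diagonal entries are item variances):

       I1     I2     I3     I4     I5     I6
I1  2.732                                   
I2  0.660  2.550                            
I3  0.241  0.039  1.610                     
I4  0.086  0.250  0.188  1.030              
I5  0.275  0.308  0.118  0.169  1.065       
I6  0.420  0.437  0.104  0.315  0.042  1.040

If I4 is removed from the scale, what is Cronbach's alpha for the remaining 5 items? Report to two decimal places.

Remaining items: I1, I2, I3, I5, I6 (k = 5).
sum of item variances = 2.732 + 2.550 + 1.610 + 1.065 + 1.040 = 8.997
total variance = 8.997 + 2 × 2.644 = 14.285
α (item deleted) = (5/4)·(1 − 8.997/14.285) = 0.46

Cronbach's alpha = 0.46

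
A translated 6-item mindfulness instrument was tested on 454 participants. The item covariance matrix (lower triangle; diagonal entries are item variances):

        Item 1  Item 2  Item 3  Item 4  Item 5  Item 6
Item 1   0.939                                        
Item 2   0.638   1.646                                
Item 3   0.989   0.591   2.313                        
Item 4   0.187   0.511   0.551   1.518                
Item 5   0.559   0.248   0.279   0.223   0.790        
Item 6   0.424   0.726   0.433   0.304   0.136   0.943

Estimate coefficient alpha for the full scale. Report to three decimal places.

Σσᵢ² = 0.939 + 1.646 + 2.313 + 1.518 + 0.790 + 0.943 = 8.149
Σ_{i<j} σ_ij = 6.799
Var(T) = 8.149 + 2 × 6.799 = 21.747
α = (k/(k−1))·(1 − Σσᵢ²/Var(T)) = (6/5)·(1 − 8.149/21.747) = 0.750

α = 0.750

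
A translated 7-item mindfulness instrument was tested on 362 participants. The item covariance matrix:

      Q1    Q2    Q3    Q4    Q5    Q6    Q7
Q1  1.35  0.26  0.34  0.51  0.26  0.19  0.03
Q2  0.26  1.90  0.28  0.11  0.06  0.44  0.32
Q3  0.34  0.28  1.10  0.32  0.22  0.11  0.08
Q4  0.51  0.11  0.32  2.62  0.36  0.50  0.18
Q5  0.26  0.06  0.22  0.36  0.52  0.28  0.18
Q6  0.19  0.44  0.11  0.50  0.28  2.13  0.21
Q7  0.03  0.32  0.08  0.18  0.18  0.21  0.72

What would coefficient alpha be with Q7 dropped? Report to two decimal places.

Remaining items: Q1, Q2, Q3, Q4, Q5, Q6 (k = 6).
Σσ²ᵢ = 1.35 + 1.90 + 1.10 + 2.62 + 0.52 + 2.13 = 9.62
σ²_total = 9.62 + 2 × 4.24 = 18.10
α (item deleted) = (6/5)·(1 − 9.62/18.10) = 0.56

coefficient alpha = 0.56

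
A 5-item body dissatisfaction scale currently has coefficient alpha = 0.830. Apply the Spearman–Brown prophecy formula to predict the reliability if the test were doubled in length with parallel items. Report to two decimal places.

predicted reliability = 0.91

Length factor m = 2
α' = m·α / (1 + (m−1)·α)
   = 2 × 0.830 / (1 + (2 − 1) × 0.830)
   = 1.6600 / 1.8300 = 0.91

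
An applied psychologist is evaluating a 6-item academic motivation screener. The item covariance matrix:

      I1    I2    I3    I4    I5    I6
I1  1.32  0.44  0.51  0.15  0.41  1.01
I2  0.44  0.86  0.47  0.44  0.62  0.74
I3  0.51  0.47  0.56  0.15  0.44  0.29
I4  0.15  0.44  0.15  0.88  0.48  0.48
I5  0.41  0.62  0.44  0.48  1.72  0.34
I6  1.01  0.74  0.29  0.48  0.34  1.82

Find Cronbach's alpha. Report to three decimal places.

α = 0.793

Σσ²ᵢ = 1.32 + 0.86 + 0.56 + 0.88 + 1.72 + 1.82 = 7.16
Σ_{i<j} σ_ij = 6.97
Var(T) = 7.16 + 2 × 6.97 = 21.10
α = (k/(k−1))·(1 − Σσ²ᵢ/Var(T)) = (6/5)·(1 − 7.16/21.10) = 0.793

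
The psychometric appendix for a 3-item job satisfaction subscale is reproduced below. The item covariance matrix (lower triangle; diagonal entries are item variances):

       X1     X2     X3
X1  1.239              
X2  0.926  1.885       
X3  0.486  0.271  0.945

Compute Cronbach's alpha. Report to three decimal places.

Cronbach's alpha = 0.679

Σσᵢ² = 1.239 + 1.885 + 0.945 = 4.069
Sum of off-diagonal covariances = 1.683
total variance = 4.069 + 2 × 1.683 = 7.435
α = (k/(k−1))·(1 − Σσᵢ²/total variance) = (3/2)·(1 − 4.069/7.435) = 0.679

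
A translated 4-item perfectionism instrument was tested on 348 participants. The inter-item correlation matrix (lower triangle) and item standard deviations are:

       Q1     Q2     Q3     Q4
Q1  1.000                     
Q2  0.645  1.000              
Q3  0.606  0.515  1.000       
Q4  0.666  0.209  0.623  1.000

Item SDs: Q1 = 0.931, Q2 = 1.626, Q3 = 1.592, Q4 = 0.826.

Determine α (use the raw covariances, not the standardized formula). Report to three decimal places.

α = 0.785

Σσ²ᵢ = 0.931² + 1.626² + 1.592² + 0.826² = 6.7274
Covariances σ_ij = r_ij · s_i · s_j:
  σ(Q1,Q2) = 0.645 × 0.931 × 1.626 = 0.9764
  σ(Q1,Q3) = 0.606 × 0.931 × 1.592 = 0.8982
  σ(Q1,Q4) = 0.666 × 0.931 × 0.826 = 0.5122
  σ(Q2,Q3) = 0.515 × 1.626 × 1.592 = 1.3331
  σ(Q2,Q4) = 0.209 × 1.626 × 0.826 = 0.2807
  σ(Q3,Q4) = 0.623 × 1.592 × 0.826 = 0.8192
σ²_T = Σσ²ᵢ + 2·Σσ_ij = 6.7274 + 2 × 4.8198 = 16.3670
α = (4/3)·(1 − 6.7274/16.3670) = 0.785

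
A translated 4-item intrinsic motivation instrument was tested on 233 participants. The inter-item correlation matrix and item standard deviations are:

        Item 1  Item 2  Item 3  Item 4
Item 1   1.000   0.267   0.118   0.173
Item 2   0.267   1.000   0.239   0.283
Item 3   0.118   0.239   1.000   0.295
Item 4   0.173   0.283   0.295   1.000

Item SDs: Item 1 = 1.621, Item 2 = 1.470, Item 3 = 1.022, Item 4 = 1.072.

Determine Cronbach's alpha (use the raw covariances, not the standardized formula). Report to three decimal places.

α = 0.524

Σσ²ᵢ = 1.621² + 1.470² + 1.022² + 1.072² = 6.9822
Covariances σ_ij = r_ij · s_i · s_j:
  σ(Item 1,Item 2) = 0.267 × 1.621 × 1.470 = 0.6362
  σ(Item 1,Item 3) = 0.118 × 1.621 × 1.022 = 0.1955
  σ(Item 1,Item 4) = 0.173 × 1.621 × 1.072 = 0.3006
  σ(Item 2,Item 3) = 0.239 × 1.470 × 1.022 = 0.3591
  σ(Item 2,Item 4) = 0.283 × 1.470 × 1.072 = 0.4460
  σ(Item 3,Item 4) = 0.295 × 1.022 × 1.072 = 0.3232
σ²_T = Σσ²ᵢ + 2·Σσ_ij = 6.9822 + 2 × 2.2606 = 11.5034
α = (4/3)·(1 − 6.9822/11.5034) = 0.524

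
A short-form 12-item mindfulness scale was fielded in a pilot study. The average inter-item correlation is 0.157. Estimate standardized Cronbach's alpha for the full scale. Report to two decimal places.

Standardized α = k·r̄ / (1 + (k−1)·r̄) = 12 × 0.157 / (1 + 11 × 0.157)
  = 1.8840 / 2.7270 = 0.69

standardized Cronbach's alpha = 0.69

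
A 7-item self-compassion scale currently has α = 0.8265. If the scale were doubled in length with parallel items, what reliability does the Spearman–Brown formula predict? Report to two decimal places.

predicted reliability = 0.91

Length factor m = 2
α' = m·α / (1 + (m−1)·α)
   = 2 × 0.8265 / (1 + (2 − 1) × 0.8265)
   = 1.6530 / 1.8265 = 0.91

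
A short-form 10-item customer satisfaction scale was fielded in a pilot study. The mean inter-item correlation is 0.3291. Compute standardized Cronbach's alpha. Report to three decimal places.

Standardized α = k·r̄ / (1 + (k−1)·r̄) = 10 × 0.3291 / (1 + 9 × 0.3291)
  = 3.2910 / 3.9619 = 0.831

standardized Cronbach's alpha = 0.831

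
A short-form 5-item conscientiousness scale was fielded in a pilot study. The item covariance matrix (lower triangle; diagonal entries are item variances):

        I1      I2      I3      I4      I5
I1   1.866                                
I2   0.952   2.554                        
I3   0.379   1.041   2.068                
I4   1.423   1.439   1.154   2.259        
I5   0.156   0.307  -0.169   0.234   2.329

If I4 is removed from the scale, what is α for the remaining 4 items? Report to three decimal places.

Remaining items: I1, I2, I3, I5 (k = 4).
Σσᵢ² = 1.866 + 2.554 + 2.068 + 2.329 = 8.817
Var(T) = 8.817 + 2 × 2.666 = 14.149
α (item deleted) = (4/3)·(1 − 8.817/14.149) = 0.502

α = 0.502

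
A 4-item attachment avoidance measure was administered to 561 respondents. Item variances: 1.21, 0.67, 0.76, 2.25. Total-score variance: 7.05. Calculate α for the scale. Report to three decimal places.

Σσᵢ² = 1.21 + 0.67 + 0.76 + 2.25 = 4.89
α = (k/(k−1))·(1 − Σσᵢ²/σ²_total) = (4/3)·(1 − 4.89/7.05) = 0.409

α = 0.409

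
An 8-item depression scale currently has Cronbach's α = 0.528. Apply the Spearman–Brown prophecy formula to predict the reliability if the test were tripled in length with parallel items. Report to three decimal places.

Length factor m = 3
α' = m·α / (1 + (m−1)·α)
   = 3 × 0.528 / (1 + (3 − 1) × 0.528)
   = 1.5840 / 2.0560 = 0.770

predicted reliability = 0.770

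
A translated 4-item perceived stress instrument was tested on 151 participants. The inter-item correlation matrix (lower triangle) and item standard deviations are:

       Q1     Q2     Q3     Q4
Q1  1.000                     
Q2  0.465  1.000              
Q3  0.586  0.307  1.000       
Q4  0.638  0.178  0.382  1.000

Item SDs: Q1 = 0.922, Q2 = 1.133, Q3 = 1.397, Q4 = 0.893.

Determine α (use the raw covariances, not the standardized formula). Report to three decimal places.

α = 0.725

Σσ²ᵢ = 0.922² + 1.133² + 1.397² + 0.893² = 4.8828
Covariances σ_ij = r_ij · s_i · s_j:
  σ(Q1,Q2) = 0.465 × 0.922 × 1.133 = 0.4858
  σ(Q1,Q3) = 0.586 × 0.922 × 1.397 = 0.7548
  σ(Q1,Q4) = 0.638 × 0.922 × 0.893 = 0.5253
  σ(Q2,Q3) = 0.307 × 1.133 × 1.397 = 0.4859
  σ(Q2,Q4) = 0.178 × 1.133 × 0.893 = 0.1801
  σ(Q3,Q4) = 0.382 × 1.397 × 0.893 = 0.4766
σ²_T = Σσ²ᵢ + 2·Σσ_ij = 4.8828 + 2 × 2.9085 = 10.6998
α = (4/3)·(1 − 4.8828/10.6998) = 0.725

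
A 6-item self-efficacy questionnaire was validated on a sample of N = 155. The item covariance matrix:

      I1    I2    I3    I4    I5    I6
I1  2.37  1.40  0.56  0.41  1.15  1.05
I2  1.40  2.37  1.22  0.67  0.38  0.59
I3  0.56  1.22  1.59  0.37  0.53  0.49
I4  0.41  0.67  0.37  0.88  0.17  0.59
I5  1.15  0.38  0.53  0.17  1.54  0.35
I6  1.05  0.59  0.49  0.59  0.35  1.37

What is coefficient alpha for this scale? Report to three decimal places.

Σσ²ᵢ = 2.37 + 2.37 + 1.59 + 0.88 + 1.54 + 1.37 = 10.12
Sum of off-diagonal covariances = 9.93
σ²_total = 10.12 + 2 × 9.93 = 29.98
α = (k/(k−1))·(1 − Σσ²ᵢ/σ²_total) = (6/5)·(1 − 10.12/29.98) = 0.795

coefficient alpha = 0.795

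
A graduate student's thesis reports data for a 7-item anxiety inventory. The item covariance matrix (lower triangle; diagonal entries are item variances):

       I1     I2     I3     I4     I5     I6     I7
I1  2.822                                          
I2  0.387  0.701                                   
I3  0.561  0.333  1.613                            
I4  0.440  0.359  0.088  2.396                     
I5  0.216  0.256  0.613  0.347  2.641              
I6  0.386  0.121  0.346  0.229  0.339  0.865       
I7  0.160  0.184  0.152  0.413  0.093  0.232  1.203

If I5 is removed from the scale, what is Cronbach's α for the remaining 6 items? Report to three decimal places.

Remaining items: I1, I2, I3, I4, I6, I7 (k = 6).
ΣVar(i) = 2.822 + 0.701 + 1.613 + 2.396 + 0.865 + 1.203 = 9.600
total variance = 9.600 + 2 × 4.391 = 18.382
α (item deleted) = (6/5)·(1 − 9.600/18.382) = 0.573

Cronbach's α = 0.573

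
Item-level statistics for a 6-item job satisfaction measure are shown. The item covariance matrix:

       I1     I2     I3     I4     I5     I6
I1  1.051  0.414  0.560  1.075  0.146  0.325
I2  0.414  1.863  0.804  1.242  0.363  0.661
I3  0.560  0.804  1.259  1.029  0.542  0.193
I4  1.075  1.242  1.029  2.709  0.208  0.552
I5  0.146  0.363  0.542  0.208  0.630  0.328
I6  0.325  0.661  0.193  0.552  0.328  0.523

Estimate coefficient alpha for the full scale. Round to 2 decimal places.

α = 0.81

Σσ²ᵢ = 1.051 + 1.863 + 1.259 + 2.709 + 0.630 + 0.523 = 8.035
Sum of the distinct covariances = 8.442
σ²_total = 8.035 + 2 × 8.442 = 24.919
α = (k/(k−1))·(1 − Σσ²ᵢ/σ²_total) = (6/5)·(1 − 8.035/24.919) = 0.81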